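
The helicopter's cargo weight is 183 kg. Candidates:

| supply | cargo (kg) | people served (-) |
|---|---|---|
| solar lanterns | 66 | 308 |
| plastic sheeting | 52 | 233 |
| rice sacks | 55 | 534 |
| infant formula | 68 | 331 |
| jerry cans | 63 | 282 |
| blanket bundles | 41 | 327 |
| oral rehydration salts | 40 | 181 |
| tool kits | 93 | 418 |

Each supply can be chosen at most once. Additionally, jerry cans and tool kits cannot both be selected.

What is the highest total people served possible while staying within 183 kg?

Best packing: rice sacks + infant formula + blanket bundles — 164 kg, 1192 total.

1192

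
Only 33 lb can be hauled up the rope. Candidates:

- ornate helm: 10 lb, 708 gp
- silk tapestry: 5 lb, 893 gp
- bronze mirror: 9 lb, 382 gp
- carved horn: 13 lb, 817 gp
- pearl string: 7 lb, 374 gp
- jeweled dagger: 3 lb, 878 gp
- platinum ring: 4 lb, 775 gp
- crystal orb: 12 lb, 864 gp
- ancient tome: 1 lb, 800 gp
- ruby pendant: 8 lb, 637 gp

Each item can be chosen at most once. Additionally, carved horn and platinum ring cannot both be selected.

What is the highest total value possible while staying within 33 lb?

The ratio ordering already packs tightly: silk tapestry + jeweled dagger + platinum ring + crystal orb + ancient tome + ruby pendant, 33 lb, 4847.
Next best is ornate helm + silk tapestry + jeweled dagger + platinum ring + ancient tome + ruby pendant at 4691 (31 lb) — short by 156.

4847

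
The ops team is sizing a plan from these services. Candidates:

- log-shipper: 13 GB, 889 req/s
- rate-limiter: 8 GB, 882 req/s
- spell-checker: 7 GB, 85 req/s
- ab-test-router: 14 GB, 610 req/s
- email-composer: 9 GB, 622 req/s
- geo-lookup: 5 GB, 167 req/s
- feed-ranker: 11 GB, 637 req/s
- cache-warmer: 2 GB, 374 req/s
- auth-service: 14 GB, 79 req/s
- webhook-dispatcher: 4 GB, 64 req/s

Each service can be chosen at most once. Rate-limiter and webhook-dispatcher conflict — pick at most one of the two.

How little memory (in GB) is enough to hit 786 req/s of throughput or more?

Need the lightest bundle worth ≥ 786.
rate-limiter reaches 882 using 8 GB.
Any bundle with less than 8 GB falls short of 786.

8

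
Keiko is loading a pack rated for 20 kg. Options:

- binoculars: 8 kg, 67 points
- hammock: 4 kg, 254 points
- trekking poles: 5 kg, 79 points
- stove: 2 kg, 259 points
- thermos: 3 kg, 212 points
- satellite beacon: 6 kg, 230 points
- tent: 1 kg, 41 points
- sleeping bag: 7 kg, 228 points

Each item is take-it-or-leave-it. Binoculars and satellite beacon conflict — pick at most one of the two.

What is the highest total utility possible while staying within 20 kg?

1034

Density check — stove 129.50, thermos 70.67, hammock 63.50 are the best per kg.
Filling by ratio: hammock + stove + thermos + satellite beacon + tent for 996, with 4 kg left unused.
The 1 kg tied up in tent is better spent on trekking poles — total rises to 1034 (20 kg).
No other feasible combination exceeds 1034.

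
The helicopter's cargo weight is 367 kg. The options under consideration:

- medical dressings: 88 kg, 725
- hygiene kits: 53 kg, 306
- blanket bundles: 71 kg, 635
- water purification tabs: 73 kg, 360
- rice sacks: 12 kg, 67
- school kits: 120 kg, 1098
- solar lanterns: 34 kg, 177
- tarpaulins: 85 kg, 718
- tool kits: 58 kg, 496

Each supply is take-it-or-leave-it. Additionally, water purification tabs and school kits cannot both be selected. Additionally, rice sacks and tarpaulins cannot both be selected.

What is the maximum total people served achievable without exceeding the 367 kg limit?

Best packing: medical dressings + blanket bundles + school kits + tarpaulins — 364 kg, 3176 total.

3176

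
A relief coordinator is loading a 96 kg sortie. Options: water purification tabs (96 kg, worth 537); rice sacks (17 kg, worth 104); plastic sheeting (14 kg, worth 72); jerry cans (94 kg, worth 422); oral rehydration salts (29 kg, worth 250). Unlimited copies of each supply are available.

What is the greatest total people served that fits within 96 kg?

Ranking by ratio (people served/kg): oral rehydration salts 8.62, rice sacks 6.12, water purification tabs 5.59, plastic sheeting 5.14.
Taking 3×oral rehydration salts: 87 kg used, 750 in people served.

750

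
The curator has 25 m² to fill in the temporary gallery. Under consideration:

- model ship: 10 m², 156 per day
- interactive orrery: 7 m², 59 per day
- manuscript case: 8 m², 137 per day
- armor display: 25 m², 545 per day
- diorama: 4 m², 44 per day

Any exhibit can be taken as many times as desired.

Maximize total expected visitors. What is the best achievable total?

545

By expected visitors per m²: armor display 21.80, manuscript case 17.12, model ship 15.60 lead.
Armor display uses 25 of the 25 m² and totals 545.
Nothing else within 25 m² beats 545.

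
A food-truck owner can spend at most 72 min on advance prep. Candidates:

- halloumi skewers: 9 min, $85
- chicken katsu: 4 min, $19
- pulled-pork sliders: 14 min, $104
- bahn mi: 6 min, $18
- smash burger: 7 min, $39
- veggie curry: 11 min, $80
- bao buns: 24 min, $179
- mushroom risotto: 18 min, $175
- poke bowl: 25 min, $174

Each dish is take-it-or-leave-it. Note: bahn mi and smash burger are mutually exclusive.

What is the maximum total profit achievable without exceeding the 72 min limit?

Taking halloumi skewers + pulled-pork sliders + smash burger + bao buns + mushroom risotto: 72 min used, 582 in profit.

582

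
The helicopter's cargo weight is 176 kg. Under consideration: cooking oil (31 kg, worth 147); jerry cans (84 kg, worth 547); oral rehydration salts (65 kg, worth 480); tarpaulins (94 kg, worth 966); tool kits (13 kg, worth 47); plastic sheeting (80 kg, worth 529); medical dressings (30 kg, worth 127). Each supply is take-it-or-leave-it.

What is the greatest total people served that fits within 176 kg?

1495

Greedy by ratio would take oral rehydration salts + tarpaulins + tool kits: 172 kg used, total 1493.
The 78 kg tied up in oral rehydration salts and tool kits is better spent on plastic sheeting — total rises to 1495 (174 kg).
That's the maximum — no swap from here does better than 1495.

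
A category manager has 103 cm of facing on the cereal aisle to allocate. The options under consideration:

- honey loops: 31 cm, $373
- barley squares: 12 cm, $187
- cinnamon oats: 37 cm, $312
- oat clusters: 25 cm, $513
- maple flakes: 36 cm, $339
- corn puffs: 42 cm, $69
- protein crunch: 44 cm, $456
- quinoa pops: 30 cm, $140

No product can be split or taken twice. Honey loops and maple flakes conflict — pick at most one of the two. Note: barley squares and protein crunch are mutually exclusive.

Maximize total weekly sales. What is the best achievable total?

1342

By weekly sales per cm: oat clusters 20.52, barley squares 15.58, honey loops 12.03, protein crunch 10.36 lead.
Taking the top-ratio products first gives honey loops + barley squares + oat clusters + quinoa pops for 1213 (98 cm).
Dropping barley squares and quinoa pops frees 42 cm; slotting in protein crunch (44 cm) lifts the total to 1342 at 100 cm.
Next best is honey loops + barley squares + oat clusters + quinoa pops at 1213 (98 cm) — short by 129.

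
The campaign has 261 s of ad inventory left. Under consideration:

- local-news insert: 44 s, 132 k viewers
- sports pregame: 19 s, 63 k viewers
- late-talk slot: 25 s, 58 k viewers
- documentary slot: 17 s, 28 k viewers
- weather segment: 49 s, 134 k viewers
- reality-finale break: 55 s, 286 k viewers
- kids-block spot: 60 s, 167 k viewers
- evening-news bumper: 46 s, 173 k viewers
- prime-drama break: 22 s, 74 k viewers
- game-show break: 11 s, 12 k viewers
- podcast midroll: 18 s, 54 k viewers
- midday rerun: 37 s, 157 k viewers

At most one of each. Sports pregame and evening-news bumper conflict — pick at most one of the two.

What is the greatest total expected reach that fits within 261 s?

969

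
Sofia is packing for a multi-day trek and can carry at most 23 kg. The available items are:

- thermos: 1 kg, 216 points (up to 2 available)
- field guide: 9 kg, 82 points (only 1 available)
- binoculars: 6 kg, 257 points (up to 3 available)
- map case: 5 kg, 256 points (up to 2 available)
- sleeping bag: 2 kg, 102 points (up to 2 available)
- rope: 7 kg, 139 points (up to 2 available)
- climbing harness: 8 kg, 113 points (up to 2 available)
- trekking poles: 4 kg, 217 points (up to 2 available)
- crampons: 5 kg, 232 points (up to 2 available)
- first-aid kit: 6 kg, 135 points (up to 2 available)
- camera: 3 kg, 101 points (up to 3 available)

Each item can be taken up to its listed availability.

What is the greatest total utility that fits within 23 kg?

1495

Taking the top-ratio items first gives 2×thermos + 2×map case + sleeping bag + 2×trekking poles for 1480 (22 kg).
Replace trekking poles with crampons: the trade gains 15 net, giving 1495 at 23 kg.
Nothing else within 23 kg beats 1495.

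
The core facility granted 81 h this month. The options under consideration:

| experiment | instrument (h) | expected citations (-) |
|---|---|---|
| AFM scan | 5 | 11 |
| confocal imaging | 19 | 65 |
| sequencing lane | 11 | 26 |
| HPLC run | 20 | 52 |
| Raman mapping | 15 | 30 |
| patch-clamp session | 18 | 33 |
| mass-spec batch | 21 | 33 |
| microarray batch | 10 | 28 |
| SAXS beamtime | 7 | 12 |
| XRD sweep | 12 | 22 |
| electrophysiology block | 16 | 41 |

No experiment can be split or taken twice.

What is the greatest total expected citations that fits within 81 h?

223

Taking AFM scan + confocal imaging + sequencing lane + HPLC run + microarray batch + electrophysiology block: 81 h used, 223 in expected citations.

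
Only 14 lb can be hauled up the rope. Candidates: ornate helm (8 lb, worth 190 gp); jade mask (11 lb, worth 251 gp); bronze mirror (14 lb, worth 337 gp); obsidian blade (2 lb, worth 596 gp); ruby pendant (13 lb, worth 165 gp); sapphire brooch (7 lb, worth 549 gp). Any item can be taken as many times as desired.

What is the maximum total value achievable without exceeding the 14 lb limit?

4172

Ranking by ratio (value/lb): obsidian blade 298.00, sapphire brooch 78.43, bronze mirror 24.07, ornate helm 23.75.
The ratio ordering already packs tightly: 7×obsidian blade, 14 lb, 4172.
That's the maximum — no swap from here does better than 4172.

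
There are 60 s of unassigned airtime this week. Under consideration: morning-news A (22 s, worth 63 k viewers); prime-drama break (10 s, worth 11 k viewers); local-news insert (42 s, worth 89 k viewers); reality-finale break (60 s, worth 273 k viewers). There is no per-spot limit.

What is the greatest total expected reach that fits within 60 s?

Best packing: reality-finale break — 60 s, 273 total.

273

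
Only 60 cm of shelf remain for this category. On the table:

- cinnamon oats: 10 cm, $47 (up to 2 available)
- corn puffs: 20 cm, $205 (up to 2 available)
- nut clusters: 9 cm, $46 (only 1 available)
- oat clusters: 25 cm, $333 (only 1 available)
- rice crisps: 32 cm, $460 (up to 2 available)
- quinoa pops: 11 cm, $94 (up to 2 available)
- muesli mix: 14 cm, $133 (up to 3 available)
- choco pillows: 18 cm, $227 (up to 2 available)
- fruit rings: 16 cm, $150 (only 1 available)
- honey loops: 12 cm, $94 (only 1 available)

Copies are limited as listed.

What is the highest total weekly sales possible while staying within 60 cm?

793

The ratio ordering already packs tightly: oat clusters + rice crisps, 57 cm, 793.
The spare 3 cm is too small for any remaining product, and no exchange beats 793.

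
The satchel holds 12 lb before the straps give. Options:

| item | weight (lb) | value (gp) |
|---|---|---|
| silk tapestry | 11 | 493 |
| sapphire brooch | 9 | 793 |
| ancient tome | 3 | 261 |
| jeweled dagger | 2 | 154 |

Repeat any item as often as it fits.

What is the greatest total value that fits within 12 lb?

Ranking by ratio (value/lb): sapphire brooch 88.11, ancient tome 87.00, jeweled dagger 77.00, silk tapestry 44.82.
Sapphire brooch + ancient tome uses 12 of the 12 lb and totals 1054.

1054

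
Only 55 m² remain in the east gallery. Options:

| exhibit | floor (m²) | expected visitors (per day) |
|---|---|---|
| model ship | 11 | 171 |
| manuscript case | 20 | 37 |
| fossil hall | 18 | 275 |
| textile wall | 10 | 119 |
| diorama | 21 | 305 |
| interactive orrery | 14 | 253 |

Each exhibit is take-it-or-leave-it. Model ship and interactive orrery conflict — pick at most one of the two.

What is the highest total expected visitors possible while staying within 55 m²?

Fossil hall + diorama + interactive orrery uses 53 of the 55 m² and totals 833.
Next best is model ship + fossil hall + diorama at 751 (50 m²) — short by 82.

833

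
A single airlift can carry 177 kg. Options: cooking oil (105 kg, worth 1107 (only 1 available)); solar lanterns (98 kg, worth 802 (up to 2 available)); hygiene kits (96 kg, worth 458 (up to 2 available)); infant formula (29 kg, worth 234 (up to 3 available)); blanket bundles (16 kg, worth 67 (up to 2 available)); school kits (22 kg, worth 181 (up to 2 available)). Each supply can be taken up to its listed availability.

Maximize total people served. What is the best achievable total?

1589

Ranking by ratio (people served/kg): cooking oil 10.54, school kits 8.23, solar lanterns 8.18.
The ratio heuristic lands on cooking oil + blanket bundles + 2×school kits (1536) but leaves 12 kg idle.
Dropping school kits frees 22 kg; slotting in infant formula (29 kg) lifts the total to 1589 at 172 kg.
Nothing else within 177 kg beats 1589.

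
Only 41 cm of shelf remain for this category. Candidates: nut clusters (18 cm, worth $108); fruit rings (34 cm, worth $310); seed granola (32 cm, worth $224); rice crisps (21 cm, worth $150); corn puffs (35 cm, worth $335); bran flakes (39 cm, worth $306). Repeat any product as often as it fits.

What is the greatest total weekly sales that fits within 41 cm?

Taking corn puffs: 35 cm used, 335 in weekly sales.

335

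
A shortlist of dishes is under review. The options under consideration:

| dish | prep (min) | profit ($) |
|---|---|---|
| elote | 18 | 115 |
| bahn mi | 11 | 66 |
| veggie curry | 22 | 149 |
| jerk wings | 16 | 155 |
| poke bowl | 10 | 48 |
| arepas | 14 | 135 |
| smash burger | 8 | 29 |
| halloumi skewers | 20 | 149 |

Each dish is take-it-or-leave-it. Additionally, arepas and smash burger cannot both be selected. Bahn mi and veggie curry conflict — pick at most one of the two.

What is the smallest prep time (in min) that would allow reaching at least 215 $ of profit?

27

Need the lightest bundle worth ≥ 215.
bahn mi + jerk wings reaches 221 using 27 min.
No combination under 27 min hits 215.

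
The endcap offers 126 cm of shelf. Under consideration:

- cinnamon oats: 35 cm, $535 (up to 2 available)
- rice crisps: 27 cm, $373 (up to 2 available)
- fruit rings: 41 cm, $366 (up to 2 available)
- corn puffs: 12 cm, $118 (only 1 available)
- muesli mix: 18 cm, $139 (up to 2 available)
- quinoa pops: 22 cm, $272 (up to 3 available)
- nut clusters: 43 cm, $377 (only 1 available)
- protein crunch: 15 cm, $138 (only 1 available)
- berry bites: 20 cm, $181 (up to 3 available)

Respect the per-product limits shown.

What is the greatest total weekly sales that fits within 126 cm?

1816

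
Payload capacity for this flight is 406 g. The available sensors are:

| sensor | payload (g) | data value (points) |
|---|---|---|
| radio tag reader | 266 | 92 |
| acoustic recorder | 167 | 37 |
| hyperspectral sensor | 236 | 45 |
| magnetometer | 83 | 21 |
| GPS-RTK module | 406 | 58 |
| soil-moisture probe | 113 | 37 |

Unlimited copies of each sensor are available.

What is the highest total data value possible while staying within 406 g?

The ratio ordering already packs tightly: radio tag reader + soil-moisture probe, 379 g, 129.
No other feasible combination exceeds 129.

129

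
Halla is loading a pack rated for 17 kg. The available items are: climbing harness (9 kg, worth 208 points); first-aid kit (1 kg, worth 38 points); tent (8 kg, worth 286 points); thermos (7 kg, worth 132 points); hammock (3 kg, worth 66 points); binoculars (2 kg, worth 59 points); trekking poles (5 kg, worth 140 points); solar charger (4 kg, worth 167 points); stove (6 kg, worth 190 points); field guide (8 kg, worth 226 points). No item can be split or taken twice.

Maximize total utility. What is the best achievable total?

593

Density check — solar charger 41.75, first-aid kit 38.00, tent 35.75, stove 31.67 are the best per kg.
Greedy by ratio would take first-aid kit + tent + binoculars + solar charger: 15 kg used, total 550.
Dropping first-aid kit and binoculars frees 3 kg; slotting in trekking poles (5 kg) lifts the total to 593 at 17 kg.
That's the maximum — no swap from here does better than 593.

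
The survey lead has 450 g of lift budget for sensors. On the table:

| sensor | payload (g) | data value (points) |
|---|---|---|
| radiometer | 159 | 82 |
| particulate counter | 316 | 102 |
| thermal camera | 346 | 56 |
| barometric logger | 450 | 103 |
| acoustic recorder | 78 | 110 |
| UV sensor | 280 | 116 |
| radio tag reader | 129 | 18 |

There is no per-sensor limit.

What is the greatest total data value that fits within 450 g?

550

5×acoustic recorder uses 390 of the 450 g and totals 550.
No other feasible combination exceeds 550.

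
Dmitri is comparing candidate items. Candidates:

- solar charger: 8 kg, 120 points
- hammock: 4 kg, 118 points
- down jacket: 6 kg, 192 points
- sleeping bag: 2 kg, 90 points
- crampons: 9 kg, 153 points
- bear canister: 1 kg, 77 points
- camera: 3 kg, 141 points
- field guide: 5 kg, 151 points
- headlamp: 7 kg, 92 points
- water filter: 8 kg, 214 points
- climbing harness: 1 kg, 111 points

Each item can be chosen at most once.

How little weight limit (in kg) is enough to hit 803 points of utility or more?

21

Minimise kg subject to total utility ≥ 803.
hammock + down jacket + sleeping bag + camera + field guide + climbing harness: 803 utility at 21 kg.
No combination under 21 kg hits 803.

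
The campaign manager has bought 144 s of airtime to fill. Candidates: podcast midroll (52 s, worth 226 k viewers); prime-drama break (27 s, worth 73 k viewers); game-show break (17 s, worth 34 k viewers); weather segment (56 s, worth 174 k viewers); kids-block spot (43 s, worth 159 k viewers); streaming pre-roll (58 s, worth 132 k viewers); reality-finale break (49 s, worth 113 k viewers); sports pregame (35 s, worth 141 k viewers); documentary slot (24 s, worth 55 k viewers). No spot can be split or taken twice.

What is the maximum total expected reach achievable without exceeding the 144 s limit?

Density check — podcast midroll 4.35, sports pregame 4.03, kids-block spot 3.70 are the best per s.
Greedy by ratio would take podcast midroll + kids-block spot + sports pregame: 130 s used, total 526.
Replace kids-block spot with weather segment: the trade gains 15 net, giving 541 at 143 s.
No other feasible combination exceeds 541.

541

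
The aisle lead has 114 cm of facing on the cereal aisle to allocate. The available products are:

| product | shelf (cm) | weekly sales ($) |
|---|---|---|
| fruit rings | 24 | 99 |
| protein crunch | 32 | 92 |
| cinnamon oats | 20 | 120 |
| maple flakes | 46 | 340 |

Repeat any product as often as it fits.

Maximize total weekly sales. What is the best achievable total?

800

By weekly sales per cm: maple flakes 7.39, cinnamon oats 6.00, fruit rings 4.12, protein crunch 2.88 lead.
Cinnamon oats + 2×maple flakes uses 112 of the 114 cm and totals 800.
The spare 2 cm is too small for any remaining product, and no exchange beats 800.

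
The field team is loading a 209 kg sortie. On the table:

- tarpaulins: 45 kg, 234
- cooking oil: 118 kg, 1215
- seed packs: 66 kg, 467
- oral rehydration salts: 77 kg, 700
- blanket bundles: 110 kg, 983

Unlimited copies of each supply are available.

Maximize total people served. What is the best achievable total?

1915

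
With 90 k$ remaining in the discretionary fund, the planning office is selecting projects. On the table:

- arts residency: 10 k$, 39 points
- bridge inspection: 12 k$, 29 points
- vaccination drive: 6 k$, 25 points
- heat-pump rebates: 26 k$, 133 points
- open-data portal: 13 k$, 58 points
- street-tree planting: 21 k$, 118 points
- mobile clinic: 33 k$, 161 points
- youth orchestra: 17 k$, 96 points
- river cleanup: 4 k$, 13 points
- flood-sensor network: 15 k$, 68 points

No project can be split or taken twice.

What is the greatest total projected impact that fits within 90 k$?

458

The ratio heuristic lands on vaccination drive + heat-pump rebates + street-tree planting + youth orchestra + river cleanup + flood-sensor network (453) but leaves 1 k$ idle.
Reworking the packing: vaccination drive + open-data portal + street-tree planting + mobile clinic + youth orchestra uses 90 k$ and improves the total to 458.
Runner-up street-tree planting + mobile clinic + youth orchestra + river cleanup + flood-sensor network tops out at 456.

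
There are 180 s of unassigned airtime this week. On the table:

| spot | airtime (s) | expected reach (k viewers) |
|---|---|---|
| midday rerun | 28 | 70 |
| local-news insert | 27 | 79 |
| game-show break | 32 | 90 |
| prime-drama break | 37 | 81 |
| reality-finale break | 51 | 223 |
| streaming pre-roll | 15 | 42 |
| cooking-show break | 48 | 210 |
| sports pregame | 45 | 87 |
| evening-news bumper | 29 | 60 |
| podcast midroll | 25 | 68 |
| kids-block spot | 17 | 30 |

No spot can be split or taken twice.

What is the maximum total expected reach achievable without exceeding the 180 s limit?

Ranking by ratio (expected reach/s): cooking-show break 4.38, reality-finale break 4.37, local-news insert 2.93, game-show break 2.81.
The ratio heuristic lands on local-news insert + game-show break + reality-finale break + streaming pre-roll + cooking-show break (644) but leaves 7 s idle.
Dropping game-show break and streaming pre-roll frees 47 s; slotting in midday rerun + podcast midroll (53 s) lifts the total to 650 at 179 s.
The closest alternative, local-news insert + game-show break + reality-finale break + streaming pre-roll + cooking-show break, reaches only 644.

650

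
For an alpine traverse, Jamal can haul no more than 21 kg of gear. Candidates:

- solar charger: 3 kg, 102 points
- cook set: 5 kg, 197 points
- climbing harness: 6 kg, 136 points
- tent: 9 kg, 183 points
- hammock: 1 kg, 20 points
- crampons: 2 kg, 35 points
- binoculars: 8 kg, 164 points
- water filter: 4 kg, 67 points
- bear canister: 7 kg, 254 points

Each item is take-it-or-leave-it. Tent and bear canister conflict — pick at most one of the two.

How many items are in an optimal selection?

4

Optimal total is 689.
One optimal bundle: solar charger + cook set + climbing harness + bear canister (21 kg).
Any selection reaching 689 contains exactly 4 items.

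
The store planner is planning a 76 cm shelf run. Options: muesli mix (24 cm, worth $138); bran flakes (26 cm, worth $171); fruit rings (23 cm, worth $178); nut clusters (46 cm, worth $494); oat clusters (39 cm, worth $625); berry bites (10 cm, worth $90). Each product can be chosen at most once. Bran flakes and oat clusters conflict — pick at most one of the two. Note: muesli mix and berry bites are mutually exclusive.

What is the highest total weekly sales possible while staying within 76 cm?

893

Fruit rings + oat clusters + berry bites uses 72 of the 76 cm and totals 893.
The closest alternative, fruit rings + oat clusters, reaches only 803.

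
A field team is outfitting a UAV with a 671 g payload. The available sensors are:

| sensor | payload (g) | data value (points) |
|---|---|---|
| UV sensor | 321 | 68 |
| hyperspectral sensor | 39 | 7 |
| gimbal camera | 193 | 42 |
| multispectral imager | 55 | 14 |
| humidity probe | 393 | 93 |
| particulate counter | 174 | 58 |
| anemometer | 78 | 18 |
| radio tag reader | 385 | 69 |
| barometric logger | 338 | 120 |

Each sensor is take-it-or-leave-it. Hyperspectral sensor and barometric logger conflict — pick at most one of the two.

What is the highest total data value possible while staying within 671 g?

Best packing: multispectral imager + particulate counter + anemometer + barometric logger — 645 g, 210 total.
The closest alternative, particulate counter + anemometer + barometric logger, reaches only 196.

210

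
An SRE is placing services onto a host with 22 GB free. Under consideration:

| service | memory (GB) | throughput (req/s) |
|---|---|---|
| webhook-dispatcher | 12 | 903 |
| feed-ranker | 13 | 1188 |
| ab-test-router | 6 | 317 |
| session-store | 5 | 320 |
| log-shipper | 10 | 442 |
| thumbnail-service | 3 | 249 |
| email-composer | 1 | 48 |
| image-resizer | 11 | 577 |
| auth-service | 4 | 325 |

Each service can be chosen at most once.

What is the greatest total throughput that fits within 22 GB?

Filling by ratio: feed-ranker + thumbnail-service + email-composer + auth-service for 1810, with 1 GB left unused.
The 4 GB tied up in thumbnail-service and email-composer is better spent on session-store — total rises to 1833 (22 GB).

1833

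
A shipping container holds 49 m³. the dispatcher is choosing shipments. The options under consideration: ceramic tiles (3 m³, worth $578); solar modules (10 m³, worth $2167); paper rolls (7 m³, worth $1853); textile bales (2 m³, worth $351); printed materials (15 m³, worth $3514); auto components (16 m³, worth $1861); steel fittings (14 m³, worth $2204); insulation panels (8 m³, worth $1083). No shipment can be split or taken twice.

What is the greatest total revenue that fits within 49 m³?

Taking the top-ratio shipments first gives ceramic tiles + solar modules + paper rolls + textile bales + printed materials + insulation panels for 9546 (45 m³).
Dropping textile bales and insulation panels frees 10 m³; slotting in steel fittings (14 m³) lifts the total to 10316 at 49 m³.
The closest alternative, solar modules + paper rolls + textile bales + printed materials + steel fittings, reaches only 10089.

10316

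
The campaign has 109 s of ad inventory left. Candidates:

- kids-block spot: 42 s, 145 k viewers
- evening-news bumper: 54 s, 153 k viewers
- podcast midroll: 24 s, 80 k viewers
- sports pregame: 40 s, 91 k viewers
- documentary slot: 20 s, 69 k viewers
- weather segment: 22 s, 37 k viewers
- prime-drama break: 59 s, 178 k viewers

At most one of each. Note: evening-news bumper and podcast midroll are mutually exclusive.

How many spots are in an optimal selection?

4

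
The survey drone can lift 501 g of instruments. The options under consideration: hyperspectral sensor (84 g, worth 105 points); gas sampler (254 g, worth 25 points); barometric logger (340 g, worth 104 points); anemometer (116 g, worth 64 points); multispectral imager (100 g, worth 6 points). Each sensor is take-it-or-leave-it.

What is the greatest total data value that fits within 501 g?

Greedy by ratio would take hyperspectral sensor + gas sampler + anemometer: 454 g used, total 194.
Replace gas sampler and anemometer with barometric logger: the trade gains 15 net, giving 209 at 424 g.

209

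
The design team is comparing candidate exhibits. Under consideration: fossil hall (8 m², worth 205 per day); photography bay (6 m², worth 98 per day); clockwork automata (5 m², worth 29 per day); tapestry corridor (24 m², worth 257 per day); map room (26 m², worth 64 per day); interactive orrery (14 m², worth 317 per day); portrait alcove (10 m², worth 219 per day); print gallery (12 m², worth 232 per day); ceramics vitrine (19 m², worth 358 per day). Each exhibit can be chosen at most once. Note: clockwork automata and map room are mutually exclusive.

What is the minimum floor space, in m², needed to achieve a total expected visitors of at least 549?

Look for the lowest-floor combination reaching 549.
interactive orrery + print gallery: 549 expected visitors at 26 m².
Any bundle with less than 26 m² falls short of 549.

26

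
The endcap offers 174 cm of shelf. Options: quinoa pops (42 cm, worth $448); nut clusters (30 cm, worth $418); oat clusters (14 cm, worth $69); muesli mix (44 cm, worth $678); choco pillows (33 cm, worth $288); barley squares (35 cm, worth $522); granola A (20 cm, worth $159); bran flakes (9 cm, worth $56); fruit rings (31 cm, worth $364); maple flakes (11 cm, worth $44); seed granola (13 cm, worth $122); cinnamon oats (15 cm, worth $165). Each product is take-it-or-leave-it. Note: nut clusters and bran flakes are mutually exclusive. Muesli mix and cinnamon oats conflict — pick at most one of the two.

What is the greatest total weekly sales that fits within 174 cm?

2270

Nut clusters + muesli mix + choco pillows + barley squares + fruit rings uses 173 of the 174 cm and totals 2270.
Next best is nut clusters + muesli mix + barley squares + granola A + fruit rings + seed granola at 2263 (173 cm) — short by 7.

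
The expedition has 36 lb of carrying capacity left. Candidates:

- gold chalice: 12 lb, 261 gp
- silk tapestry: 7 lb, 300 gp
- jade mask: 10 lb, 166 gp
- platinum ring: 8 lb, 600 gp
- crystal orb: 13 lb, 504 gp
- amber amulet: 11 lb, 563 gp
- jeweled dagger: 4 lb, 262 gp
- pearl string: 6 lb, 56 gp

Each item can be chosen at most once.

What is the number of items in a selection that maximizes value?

Best achievable value is 1929.
For example platinum ring + crystal orb + amber amulet + jeweled dagger achieves it, using 36 lb.
Every optimal selection uses 4 items.

4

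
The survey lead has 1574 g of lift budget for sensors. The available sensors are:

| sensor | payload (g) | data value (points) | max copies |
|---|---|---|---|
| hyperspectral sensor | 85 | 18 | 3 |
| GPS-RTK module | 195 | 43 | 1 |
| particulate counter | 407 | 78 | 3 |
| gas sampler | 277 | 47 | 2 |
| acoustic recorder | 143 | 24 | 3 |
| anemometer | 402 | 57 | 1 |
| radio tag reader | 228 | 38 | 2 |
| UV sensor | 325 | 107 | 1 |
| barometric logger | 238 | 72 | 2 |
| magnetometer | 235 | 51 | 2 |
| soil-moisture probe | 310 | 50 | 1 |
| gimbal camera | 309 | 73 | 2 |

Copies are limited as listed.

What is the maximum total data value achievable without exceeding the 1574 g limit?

Ranking by ratio (data value/g): UV sensor 0.33, barometric logger 0.30, gimbal camera 0.24, GPS-RTK module 0.22.
A density-first pass picks hyperspectral sensor + UV sensor + 2×barometric logger + 2×gimbal camera — 415 at 1504 g.
The 85 g tied up in hyperspectral sensor is better spent on acoustic recorder — total rises to 421 (1562 g).
The spare 12 g is too small for any remaining sensor, and no exchange beats 421.

421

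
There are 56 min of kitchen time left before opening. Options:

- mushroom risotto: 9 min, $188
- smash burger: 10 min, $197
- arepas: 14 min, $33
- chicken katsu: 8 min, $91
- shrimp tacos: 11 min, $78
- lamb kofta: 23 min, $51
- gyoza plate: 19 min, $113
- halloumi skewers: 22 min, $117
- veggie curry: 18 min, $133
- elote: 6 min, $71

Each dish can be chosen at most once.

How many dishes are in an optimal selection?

The maximum profit within 56 min is 687.
For example mushroom risotto + smash burger + chicken katsu + shrimp tacos + veggie curry achieves it, using 56 min.
Any selection reaching 687 contains exactly 5 dishes.

5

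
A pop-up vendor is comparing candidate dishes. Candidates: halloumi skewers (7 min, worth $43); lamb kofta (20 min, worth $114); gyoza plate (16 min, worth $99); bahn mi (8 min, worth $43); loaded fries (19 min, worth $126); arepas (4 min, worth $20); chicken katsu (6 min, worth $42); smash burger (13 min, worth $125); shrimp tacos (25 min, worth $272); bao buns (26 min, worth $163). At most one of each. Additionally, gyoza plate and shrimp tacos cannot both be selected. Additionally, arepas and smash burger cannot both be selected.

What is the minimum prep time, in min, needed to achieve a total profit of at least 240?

Minimise min subject to total profit ≥ 240.
shrimp tacos: 272 profit at 25 min.
No combination under 25 min hits 240.

25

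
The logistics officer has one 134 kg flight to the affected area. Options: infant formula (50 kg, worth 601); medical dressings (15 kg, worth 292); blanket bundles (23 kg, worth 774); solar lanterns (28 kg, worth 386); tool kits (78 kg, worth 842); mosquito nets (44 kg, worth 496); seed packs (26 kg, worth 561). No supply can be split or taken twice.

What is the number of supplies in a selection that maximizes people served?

4

Optimal total is 2322.
One optimal bundle: infant formula + blanket bundles + solar lanterns + seed packs (127 kg).
Every optimal selection uses 4 supplies.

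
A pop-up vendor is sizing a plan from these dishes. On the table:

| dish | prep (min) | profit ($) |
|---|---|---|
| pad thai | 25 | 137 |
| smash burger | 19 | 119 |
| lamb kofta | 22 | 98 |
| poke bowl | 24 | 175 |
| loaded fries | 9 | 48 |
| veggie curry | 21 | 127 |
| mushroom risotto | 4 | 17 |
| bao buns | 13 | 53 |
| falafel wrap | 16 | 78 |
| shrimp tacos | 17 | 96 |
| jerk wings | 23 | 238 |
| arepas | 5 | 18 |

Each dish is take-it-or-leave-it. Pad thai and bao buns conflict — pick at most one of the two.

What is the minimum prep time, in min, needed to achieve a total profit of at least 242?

27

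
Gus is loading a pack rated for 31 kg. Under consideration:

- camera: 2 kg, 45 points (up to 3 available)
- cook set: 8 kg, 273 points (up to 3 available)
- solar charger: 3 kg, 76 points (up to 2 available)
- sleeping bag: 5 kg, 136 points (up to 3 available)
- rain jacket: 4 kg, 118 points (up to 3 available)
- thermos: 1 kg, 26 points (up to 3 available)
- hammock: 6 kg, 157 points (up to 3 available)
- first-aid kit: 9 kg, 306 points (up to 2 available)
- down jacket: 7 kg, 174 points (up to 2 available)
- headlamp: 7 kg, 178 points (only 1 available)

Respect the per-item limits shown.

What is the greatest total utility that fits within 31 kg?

1029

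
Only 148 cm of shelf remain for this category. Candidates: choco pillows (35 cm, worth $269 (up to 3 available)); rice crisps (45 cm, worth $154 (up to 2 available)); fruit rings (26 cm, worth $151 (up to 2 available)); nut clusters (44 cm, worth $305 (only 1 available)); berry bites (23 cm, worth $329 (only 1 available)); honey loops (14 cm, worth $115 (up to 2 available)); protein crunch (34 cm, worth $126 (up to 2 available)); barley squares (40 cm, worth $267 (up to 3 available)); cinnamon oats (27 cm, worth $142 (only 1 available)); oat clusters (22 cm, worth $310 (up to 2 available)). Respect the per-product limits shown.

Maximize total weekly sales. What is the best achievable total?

1523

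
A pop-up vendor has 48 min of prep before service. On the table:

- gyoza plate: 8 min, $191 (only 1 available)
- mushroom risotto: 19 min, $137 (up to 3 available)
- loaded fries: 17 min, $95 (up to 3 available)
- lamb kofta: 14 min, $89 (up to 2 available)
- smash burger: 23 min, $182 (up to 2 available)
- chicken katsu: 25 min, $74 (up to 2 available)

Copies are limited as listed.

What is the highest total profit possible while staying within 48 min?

468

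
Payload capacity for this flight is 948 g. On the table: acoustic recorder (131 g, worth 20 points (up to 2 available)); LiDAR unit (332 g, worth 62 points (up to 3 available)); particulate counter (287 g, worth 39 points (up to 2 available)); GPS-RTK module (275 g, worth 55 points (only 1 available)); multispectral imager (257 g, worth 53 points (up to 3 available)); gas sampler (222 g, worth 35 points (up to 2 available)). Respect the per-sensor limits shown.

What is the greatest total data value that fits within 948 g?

Ranking by ratio (data value/g): multispectral imager 0.21, GPS-RTK module 0.20, LiDAR unit 0.19, gas sampler 0.16.
Filling by ratio: acoustic recorder + 3×multispectral imager for 179, with 46 g left unused.
The 257 g tied up in multispectral imager is better spent on GPS-RTK module — total rises to 181 (920 g).

181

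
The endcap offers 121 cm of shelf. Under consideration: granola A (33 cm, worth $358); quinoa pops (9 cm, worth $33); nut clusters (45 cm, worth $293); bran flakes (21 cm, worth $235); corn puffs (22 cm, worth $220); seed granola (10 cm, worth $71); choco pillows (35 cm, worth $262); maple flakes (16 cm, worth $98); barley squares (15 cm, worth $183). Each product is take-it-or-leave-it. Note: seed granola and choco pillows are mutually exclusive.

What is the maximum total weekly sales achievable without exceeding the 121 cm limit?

1165

Taking granola A + bran flakes + corn puffs + seed granola + maple flakes + barley squares: 117 cm used, 1165 in weekly sales.
Runner-up granola A + bran flakes + choco pillows + maple flakes + barley squares tops out at 1136.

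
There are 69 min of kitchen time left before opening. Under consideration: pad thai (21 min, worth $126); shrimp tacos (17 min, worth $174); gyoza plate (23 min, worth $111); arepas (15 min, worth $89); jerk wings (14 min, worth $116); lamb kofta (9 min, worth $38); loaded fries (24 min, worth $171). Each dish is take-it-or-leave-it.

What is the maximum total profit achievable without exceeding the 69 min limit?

Density check — shrimp tacos 10.24, jerk wings 8.29, loaded fries 7.12, pad thai 6.00 are the best per min.
Greedy by ratio would take shrimp tacos + jerk wings + lamb kofta + loaded fries: 64 min used, total 499.
Dropping lamb kofta and loaded fries frees 33 min; slotting in pad thai + arepas (36 min) lifts the total to 505 at 67 min.
Every other selection either busts 69 min or fails to beat 505.

505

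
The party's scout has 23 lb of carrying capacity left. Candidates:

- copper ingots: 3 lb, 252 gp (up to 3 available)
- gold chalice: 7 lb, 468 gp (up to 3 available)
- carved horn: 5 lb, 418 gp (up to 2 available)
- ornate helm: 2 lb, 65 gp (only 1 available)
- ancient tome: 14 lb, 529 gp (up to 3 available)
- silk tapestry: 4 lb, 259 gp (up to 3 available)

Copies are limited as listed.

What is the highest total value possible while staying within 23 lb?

Ranking by ratio (value/lb): copper ingots 84.00, carved horn 83.60, gold chalice 66.86, silk tapestry 64.75.
Best packing: 3×copper ingots + 2×carved horn + silk tapestry — 23 lb, 1851 total.

1851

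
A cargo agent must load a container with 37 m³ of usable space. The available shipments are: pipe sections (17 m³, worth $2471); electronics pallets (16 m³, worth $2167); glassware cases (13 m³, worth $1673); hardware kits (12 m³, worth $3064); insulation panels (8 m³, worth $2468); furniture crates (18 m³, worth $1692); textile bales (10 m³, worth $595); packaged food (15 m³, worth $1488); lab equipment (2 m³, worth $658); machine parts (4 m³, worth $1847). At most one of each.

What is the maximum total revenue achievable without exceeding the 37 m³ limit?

9052

A density-first pass picks hardware kits + insulation panels + textile bales + lab equipment + machine parts — 8632 at 36 m³.
The 12 m³ tied up in textile bales and lab equipment is better spent on glassware cases — total rises to 9052 (37 m³).
Runner-up hardware kits + insulation panels + textile bales + lab equipment + machine parts tops out at 8632.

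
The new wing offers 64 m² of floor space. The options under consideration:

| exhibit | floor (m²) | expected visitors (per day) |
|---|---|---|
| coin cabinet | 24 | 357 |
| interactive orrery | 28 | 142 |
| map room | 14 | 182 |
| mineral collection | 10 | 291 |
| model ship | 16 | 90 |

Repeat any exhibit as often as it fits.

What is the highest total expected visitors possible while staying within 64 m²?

1746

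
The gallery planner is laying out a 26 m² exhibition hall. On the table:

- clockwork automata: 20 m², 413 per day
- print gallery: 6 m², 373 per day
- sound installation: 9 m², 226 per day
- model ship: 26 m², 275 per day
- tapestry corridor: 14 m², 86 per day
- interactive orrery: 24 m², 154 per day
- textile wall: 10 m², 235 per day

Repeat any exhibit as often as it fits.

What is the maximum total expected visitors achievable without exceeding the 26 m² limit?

Best packing: 4×print gallery — 24 m², 1492 total.
The spare 2 m² is too small for any remaining exhibit, and no exchange beats 1492.

1492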